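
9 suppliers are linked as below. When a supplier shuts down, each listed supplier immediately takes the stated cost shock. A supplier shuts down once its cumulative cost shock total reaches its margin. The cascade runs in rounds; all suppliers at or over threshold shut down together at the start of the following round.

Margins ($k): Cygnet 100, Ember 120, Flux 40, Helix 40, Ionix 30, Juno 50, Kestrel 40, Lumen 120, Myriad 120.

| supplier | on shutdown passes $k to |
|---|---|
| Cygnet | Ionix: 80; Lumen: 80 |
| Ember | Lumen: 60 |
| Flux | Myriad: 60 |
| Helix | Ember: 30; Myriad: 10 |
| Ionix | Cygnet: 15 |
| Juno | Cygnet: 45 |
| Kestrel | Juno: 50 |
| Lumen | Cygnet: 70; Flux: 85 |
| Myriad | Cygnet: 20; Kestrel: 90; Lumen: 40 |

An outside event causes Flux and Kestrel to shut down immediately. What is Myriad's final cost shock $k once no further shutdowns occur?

60

Round 1 — Flux, Kestrel shut down (initial).
  Juno: +50 → 50 ≥ 50
  Myriad: +60 → 60 < 120
Round 2 — Juno shuts down.
  Cygnet: +45 → 45 < 100
No further shutdowns.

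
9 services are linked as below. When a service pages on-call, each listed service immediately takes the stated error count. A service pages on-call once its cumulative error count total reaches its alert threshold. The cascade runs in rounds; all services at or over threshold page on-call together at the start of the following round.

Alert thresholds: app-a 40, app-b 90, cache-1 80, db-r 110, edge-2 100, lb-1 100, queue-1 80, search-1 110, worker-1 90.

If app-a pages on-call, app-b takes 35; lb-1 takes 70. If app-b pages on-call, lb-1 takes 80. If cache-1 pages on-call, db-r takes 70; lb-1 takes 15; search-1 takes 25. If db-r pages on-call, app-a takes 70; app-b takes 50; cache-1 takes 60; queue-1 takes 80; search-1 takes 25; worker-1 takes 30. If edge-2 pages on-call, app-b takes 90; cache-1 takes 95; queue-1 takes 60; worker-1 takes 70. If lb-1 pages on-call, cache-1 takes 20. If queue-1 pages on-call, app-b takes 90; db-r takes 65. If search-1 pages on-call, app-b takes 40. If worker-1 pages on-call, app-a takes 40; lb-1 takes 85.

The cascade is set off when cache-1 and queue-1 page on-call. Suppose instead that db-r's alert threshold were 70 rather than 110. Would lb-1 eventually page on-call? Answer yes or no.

yes

With db-r's alert threshold at 70:
Round 1 — cache-1, queue-1 page on-call (initial).
  app-b: +90 → 90 ≥ 90
  db-r: +70+65 → 135 ≥ 70
  lb-1: +15 → 15 < 100
  search-1: +25 → 25 < 110
Round 2 — app-b, db-r page on-call.
  app-a: +70 → 70 ≥ 40
  lb-1: +80 → 95 < 100
  search-1: +25 → 50 < 110
  worker-1: +30 → 30 < 90
Round 3 — app-a pages on-call.
  lb-1: +70 → 165 ≥ 100
Round 4 — lb-1 pages on-call.
No further pages.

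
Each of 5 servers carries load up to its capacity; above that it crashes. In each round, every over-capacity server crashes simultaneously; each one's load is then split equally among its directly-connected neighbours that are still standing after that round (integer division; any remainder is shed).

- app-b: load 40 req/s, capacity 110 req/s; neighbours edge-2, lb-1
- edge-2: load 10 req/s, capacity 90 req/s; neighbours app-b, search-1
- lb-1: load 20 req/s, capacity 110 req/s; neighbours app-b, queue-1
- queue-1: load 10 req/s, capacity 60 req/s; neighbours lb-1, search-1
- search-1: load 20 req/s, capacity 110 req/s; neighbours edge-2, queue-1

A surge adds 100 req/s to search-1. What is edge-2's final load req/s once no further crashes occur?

Round 1 — search-1 at 120 > 110. search-1 crashes.
  search-1 sheds 120 req/s to edge-2, queue-1: 60 each.
    edge-2: 10+60 = 70 ≤ 90
    queue-1: 10+60 = 70 > 60
Round 2 — queue-1 crashes.
  queue-1 sheds 70 req/s to lb-1: 70 each.
    lb-1: 20+70 = 90 ≤ 110
No further crashes.

70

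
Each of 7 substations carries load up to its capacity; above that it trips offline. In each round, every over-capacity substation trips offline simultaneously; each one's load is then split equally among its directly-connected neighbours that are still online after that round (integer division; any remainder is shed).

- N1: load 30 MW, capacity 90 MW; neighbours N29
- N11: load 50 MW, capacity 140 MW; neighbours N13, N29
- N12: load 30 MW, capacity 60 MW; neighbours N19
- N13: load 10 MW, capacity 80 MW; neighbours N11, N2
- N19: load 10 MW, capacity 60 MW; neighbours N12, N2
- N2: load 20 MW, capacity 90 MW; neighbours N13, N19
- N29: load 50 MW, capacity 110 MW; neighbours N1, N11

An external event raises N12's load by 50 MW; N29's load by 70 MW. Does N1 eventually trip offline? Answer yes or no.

no

Round 1 — N12 at 80 > 60; N29 at 120 > 110. N12, N29 trip offline.
  N12 sheds 80 MW to N19: 80 each.
    N19: 10+80 = 90 > 60
  N29 sheds 120 MW to N1, N11: 60 each.
    N1: 30+60 = 90 ≤ 90
    N11: 50+60 = 110 ≤ 140
Round 2 — N19 trips offline.
  N19 sheds 90 MW to N2: 90 each.
    N2: 20+90 = 110 > 90
Round 3 — N2 trips offline.
  N2 sheds 110 MW to N13: 110 each.
    N13: 10+110 = 120 > 80
Round 4 — N13 trips offline.
  N13 sheds 120 MW to N11: 120 each.
    N11: 110+120 = 230 > 140
Round 5 — N11 trips offline.
  N11 sheds 230 MW: no online neighbours, lost.
No further trips.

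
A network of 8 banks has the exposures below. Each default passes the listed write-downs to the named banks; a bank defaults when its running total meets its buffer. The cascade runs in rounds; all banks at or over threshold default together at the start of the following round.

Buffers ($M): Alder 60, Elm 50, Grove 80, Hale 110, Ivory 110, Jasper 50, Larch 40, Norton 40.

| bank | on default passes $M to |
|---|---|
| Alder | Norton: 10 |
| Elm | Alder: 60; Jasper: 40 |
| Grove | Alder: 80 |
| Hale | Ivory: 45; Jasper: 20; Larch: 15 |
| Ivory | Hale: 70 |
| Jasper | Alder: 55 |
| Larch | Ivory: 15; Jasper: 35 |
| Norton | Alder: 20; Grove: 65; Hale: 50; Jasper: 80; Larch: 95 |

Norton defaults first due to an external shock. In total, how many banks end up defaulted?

Round 1 — Norton defaults (initial).
  Alder: +20 → 20 < 60
  Grove: +65 → 65 < 80
  Hale: +50 → 50 < 110
  Jasper: +80 → 80 ≥ 50
  Larch: +95 → 95 ≥ 40
Round 2 — Jasper, Larch default.
  Alder: +55 → 75 ≥ 60
  Ivory: +15 → 15 < 110
Round 3 — Alder defaults.
No further defaults.

4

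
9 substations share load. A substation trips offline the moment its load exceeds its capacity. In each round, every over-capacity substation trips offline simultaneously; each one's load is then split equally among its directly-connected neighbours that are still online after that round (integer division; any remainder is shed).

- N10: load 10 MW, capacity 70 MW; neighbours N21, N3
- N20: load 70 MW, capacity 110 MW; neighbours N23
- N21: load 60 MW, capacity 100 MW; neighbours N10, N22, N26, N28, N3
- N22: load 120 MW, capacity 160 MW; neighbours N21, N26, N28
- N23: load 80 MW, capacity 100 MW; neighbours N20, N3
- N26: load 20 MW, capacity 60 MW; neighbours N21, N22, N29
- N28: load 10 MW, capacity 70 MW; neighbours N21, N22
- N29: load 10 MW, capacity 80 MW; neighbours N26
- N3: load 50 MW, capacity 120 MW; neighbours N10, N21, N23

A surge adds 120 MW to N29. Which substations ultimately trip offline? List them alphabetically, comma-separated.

N21, N22, N26, N28, N29

Round 1 — N29 at 130 > 80. N29 trips offline.
  N29 sheds 130 MW to N26: 130 each.
    N26: 20+130 = 150 > 60
Round 2 — N26 trips offline.
  N26 sheds 150 MW to N21, N22: 75 each.
    N21: 60+75 = 135 > 100
    N22: 120+75 = 195 > 160
Round 3 — N21, N22 trip offline.
  N21 sheds 135 MW to N10, N28, N3: 45 each.
    N10: 10+45 = 55 ≤ 70
    N28: 10+45 = 55 ≤ 70
    N3: 50+45 = 95 ≤ 120
  N22 sheds 195 MW to N28: 195 each.
    N28: 55+195 = 250 > 70
Round 4 — N28 trips offline.
  N28 sheds 250 MW: no online neighbours, lost.
No further trips.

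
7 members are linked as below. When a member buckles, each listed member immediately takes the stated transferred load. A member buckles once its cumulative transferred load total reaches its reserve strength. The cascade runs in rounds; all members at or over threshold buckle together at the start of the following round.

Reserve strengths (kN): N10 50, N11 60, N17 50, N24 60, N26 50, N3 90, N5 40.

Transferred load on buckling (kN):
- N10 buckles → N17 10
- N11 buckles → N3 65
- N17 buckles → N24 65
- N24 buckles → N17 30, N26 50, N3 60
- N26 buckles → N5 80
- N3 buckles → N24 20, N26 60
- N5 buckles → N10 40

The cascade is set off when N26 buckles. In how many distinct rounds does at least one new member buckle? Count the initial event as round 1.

Round 1 — N26 buckles (initial).
  N5: +80 → 80 ≥ 40
Round 2 — N5 buckles.
  N10: +40 → 40 < 50
No further bucklings.

2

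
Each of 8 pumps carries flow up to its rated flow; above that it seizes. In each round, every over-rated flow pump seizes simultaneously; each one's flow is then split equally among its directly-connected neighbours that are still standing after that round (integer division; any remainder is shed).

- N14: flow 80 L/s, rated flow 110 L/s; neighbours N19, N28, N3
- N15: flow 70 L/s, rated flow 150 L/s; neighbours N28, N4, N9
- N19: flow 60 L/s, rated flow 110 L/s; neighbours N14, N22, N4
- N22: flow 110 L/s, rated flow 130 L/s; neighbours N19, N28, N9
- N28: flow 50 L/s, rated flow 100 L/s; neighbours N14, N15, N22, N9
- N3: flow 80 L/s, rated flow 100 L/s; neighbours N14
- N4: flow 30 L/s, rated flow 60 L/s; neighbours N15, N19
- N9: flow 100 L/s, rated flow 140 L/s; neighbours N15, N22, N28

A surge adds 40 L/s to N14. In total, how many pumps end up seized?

Round 1 — N14 at 120 > 110. N14 seizes.
  N14 sheds 120 L/s to N19, N28, N3: 40 each.
    N19: 60+40 = 100 ≤ 110
    N28: 50+40 = 90 ≤ 100
    N3: 80+40 = 120 > 100
Round 2 — N3 seizes.
  N3 sheds 120 L/s: no online neighbours, lost.
No further seizures.

2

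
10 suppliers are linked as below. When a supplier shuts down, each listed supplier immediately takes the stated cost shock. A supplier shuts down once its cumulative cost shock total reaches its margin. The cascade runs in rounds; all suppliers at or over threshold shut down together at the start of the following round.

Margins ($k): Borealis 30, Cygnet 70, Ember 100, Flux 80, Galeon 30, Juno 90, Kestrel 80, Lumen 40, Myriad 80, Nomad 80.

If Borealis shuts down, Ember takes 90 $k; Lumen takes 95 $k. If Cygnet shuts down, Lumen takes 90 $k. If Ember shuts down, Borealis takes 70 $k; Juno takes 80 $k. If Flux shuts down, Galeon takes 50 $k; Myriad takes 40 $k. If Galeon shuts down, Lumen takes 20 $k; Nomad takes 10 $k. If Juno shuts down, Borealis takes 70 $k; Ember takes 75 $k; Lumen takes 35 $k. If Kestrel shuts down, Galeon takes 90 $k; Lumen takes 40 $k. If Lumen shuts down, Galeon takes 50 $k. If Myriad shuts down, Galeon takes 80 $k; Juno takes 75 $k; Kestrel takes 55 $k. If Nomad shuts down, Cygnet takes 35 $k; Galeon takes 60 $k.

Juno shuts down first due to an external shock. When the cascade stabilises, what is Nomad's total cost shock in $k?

10

Round 1 — Juno shuts down (initial).
  Borealis: +70 → 70 ≥ 30
  Ember: +75 → 75 < 100
  Lumen: +35 → 35 < 40
Round 2 — Borealis shuts down.
  Ember: +90 → 165 ≥ 100
  Lumen: +95 → 130 ≥ 40
Round 3 — Ember, Lumen shut down.
  Galeon: +50 → 50 ≥ 30
Round 4 — Galeon shuts down.
  Nomad: +10 → 10 < 80
No further shutdowns.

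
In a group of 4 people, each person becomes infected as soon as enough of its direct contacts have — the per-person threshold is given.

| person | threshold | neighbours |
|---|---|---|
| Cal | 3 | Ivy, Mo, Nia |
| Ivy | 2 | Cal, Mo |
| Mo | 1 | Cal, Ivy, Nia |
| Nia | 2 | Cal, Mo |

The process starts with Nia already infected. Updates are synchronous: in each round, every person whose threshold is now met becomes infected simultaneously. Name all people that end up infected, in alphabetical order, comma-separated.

Mo, Nia

Round 1 — Nia becomes infected (initial).
Round 2 — checking thresholds:
  Cal: 1 of 3 neighbours < 3, holds.
  Mo: 1 of 3 neighbours ≥ 1, becomes infected.
Round 3 — no new infections; cascade stops.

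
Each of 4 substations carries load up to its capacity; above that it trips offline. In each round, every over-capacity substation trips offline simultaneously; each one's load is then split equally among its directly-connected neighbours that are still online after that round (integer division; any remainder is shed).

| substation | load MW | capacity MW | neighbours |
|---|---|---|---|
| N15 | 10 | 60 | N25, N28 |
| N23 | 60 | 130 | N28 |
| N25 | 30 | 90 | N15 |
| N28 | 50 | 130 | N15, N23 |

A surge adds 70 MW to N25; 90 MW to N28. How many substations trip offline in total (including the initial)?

Round 1 — N25 at 100 > 90; N28 at 140 > 130. N25, N28 trip offline.
  N25 sheds 100 MW to N15: 100 each.
    N15: 10+100 = 110 > 60
  N28 sheds 140 MW to N15, N23: 70 each.
    N15: 110+70 = 180 > 60
    N23: 60+70 = 130 ≤ 130
Round 2 — N15 trips offline.
  N15 sheds 180 MW: no online neighbours, lost.
No further trips.

3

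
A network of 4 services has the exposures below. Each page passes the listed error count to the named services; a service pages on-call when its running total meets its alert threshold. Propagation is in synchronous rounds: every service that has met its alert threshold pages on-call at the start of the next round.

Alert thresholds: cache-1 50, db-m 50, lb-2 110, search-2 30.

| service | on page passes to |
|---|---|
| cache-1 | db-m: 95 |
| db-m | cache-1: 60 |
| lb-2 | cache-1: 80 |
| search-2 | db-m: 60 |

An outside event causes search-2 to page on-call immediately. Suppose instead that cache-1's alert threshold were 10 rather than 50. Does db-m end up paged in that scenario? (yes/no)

With cache-1's alert threshold at 10:
Round 1 — search-2 pages on-call (initial).
  db-m: +60 → 60 ≥ 50
Round 2 — db-m pages on-call.
  cache-1: +60 → 60 ≥ 10
Round 3 — cache-1 pages on-call.
No further pages.

yes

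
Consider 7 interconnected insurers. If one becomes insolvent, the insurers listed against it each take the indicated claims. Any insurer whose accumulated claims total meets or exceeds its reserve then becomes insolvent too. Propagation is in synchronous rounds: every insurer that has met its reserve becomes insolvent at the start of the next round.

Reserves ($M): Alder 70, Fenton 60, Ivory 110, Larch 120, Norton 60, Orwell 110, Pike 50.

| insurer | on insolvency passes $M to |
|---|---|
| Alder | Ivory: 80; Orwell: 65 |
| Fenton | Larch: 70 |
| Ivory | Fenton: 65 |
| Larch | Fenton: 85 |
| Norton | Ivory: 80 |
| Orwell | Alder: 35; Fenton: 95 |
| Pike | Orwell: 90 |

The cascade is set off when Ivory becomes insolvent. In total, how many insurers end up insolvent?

Round 1 — Ivory becomes insolvent (initial).
  Fenton: +65 → 65 ≥ 60
Round 2 — Fenton becomes insolvent.
  Larch: +70 → 70 < 120
No further insolvencies.

2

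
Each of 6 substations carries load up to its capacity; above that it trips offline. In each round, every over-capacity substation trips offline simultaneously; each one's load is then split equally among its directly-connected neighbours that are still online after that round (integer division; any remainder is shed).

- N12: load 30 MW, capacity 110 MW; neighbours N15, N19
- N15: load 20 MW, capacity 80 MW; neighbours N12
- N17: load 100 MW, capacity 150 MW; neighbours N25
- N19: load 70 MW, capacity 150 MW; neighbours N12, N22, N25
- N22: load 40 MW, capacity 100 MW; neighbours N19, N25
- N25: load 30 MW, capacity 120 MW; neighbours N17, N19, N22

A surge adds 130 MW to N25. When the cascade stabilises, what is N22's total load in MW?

93

Round 1 — N25 at 160 > 120. N25 trips offline.
  N25 sheds 160 MW to N17, N19, N22: 53 each (1 lost).
    N17: 100+53 = 153 > 150
    N19: 70+53 = 123 ≤ 150
    N22: 40+53 = 93 ≤ 100
Round 2 — N17 trips offline.
  N17 sheds 153 MW: no online neighbours, lost.
No further trips.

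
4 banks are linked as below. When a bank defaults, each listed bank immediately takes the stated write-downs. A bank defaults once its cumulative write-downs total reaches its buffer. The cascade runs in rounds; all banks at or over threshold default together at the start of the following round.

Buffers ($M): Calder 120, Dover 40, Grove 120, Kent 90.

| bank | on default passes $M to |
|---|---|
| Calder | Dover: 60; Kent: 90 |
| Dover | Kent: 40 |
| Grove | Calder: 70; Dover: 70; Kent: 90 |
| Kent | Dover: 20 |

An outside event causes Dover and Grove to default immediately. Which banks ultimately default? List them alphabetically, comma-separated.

Round 1 — Dover, Grove default (initial).
  Calder: +70 → 70 < 120
  Kent: +40+90 → 130 ≥ 90
Round 2 — Kent defaults.
No further defaults.

Dover, Grove, Kent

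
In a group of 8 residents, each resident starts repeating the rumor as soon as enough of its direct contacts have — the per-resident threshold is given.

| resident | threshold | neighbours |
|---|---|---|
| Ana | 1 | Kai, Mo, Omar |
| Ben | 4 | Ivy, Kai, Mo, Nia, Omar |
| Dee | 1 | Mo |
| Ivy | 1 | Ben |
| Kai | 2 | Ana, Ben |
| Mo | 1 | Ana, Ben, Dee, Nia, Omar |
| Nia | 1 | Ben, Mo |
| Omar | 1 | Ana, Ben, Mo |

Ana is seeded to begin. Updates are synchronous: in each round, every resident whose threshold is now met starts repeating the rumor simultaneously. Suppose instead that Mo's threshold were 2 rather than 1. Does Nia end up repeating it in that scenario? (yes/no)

With Mo's threshold at 2:
Round 1 — Ana starts repeating the rumor (initial).
Round 2 — checking thresholds:
  Kai: 1 of 2 neighbours < 2, holds.
  Mo: 1 of 5 neighbours < 2, holds.
  Omar: 1 of 3 neighbours ≥ 1, starts repeating the rumor.
Round 3 — checking thresholds:
  Ben: 1 of 5 neighbours < 4, holds.
  Kai: 1 of 2 neighbours < 2, holds.
  Mo: 2 of 5 neighbours ≥ 2, starts repeating the rumor.
Round 4 — checking thresholds:
  Ben: 2 of 5 neighbours < 4, holds.
  Dee: 1 of 1 neighbours ≥ 1, starts repeating the rumor.
  Kai: 1 of 2 neighbours < 2, holds.
  Nia: 1 of 2 neighbours ≥ 1, starts repeating the rumor.
Round 5 — no new spreads; cascade stops.

yes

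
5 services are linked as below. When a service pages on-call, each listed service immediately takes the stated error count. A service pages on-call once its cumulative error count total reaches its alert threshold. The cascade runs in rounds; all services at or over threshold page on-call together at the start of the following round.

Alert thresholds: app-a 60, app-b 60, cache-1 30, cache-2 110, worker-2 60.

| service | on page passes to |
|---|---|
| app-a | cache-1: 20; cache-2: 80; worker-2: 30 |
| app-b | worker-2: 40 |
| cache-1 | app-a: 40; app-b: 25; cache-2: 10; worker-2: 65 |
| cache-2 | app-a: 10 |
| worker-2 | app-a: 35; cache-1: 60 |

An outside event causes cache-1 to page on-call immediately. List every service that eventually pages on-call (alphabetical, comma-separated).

Round 1 — cache-1 pages on-call (initial).
  app-a: +40 → 40 < 60
  app-b: +25 → 25 < 60
  cache-2: +10 → 10 < 110
  worker-2: +65 → 65 ≥ 60
Round 2 — worker-2 pages on-call.
  app-a: +35 → 75 ≥ 60
Round 3 — app-a pages on-call.
  cache-2: +80 → 90 < 110
No further pages.

app-a, cache-1, worker-2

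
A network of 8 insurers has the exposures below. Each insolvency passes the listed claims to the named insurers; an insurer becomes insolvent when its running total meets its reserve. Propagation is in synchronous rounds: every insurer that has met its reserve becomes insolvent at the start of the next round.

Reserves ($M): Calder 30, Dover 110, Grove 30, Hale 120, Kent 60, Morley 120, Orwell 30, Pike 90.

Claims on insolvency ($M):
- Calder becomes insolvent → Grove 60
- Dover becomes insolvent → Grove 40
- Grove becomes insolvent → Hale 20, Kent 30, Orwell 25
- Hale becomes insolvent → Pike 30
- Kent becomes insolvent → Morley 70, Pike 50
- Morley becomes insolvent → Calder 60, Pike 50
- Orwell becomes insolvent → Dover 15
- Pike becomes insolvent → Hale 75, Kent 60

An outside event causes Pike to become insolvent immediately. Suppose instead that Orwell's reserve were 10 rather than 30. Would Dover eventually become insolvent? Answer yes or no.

With Orwell's reserve at 10:
Round 1 — Pike becomes insolvent (initial).
  Hale: +75 → 75 < 120
  Kent: +60 → 60 ≥ 60
Round 2 — Kent becomes insolvent.
  Morley: +70 → 70 < 120
No further insolvencies.

no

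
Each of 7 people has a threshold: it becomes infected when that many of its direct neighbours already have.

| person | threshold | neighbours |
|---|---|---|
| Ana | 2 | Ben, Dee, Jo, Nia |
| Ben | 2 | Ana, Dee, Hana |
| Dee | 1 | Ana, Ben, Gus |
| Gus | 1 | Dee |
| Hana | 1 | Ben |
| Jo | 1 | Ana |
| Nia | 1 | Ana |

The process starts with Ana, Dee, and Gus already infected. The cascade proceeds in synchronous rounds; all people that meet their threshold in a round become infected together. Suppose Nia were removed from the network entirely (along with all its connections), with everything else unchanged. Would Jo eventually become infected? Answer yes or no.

yes

With Nia removed:
Round 1 — Ana, Dee, Gus become infected (initial).
Round 2 — checking thresholds:
  Ben: 2 of 3 neighbours ≥ 2, becomes infected.
  Jo: 1 of 1 neighbours ≥ 1, becomes infected.
Round 3 — checking thresholds:
  Hana: 1 of 1 neighbours ≥ 1, becomes infected.
Round 4 — no new infections; cascade stops.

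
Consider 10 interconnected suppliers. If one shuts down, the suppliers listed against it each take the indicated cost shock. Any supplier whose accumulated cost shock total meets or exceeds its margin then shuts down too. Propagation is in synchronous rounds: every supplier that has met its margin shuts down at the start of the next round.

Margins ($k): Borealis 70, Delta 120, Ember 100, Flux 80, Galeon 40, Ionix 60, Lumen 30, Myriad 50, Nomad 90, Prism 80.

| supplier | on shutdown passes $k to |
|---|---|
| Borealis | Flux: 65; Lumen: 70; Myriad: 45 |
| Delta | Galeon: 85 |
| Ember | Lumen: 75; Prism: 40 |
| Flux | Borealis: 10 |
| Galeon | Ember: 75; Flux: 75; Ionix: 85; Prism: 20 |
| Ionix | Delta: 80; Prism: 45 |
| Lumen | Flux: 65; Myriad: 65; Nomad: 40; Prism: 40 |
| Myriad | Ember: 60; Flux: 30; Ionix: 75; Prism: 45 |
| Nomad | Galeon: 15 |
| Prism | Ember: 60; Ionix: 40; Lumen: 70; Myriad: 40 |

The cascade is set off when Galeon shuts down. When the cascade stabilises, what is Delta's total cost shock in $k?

Round 1 — Galeon shuts down (initial).
  Ember: +75 → 75 < 100
  Flux: +75 → 75 < 80
  Ionix: +85 → 85 ≥ 60
  Prism: +20 → 20 < 80
Round 2 — Ionix shuts down.
  Delta: +80 → 80 < 120
  Prism: +45 → 65 < 80
No further shutdowns.

80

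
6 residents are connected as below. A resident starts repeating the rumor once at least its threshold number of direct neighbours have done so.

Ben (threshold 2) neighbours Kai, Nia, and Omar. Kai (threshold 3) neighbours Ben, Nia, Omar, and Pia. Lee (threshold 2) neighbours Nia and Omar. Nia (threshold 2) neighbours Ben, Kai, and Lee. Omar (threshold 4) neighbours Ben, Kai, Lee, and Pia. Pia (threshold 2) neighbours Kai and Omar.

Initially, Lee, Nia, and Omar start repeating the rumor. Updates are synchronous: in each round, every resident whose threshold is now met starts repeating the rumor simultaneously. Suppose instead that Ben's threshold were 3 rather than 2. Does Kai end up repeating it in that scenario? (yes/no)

With Ben's threshold at 3:
Round 1 — Lee, Nia, Omar start repeating the rumor (initial).
Round 2 — no new spreads; cascade stops.

no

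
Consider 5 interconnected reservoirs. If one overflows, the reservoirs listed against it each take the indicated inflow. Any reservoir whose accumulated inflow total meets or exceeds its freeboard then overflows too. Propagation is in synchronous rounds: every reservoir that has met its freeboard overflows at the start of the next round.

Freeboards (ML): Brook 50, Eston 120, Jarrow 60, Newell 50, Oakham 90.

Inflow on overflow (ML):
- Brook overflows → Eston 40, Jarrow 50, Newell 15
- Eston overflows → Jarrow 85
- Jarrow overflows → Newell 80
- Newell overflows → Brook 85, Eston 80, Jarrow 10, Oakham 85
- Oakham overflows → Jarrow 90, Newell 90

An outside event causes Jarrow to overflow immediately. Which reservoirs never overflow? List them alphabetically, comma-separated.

Oakham

Round 1 — Jarrow overflows (initial).
  Newell: +80 → 80 ≥ 50
Round 2 — Newell overflows.
  Brook: +85 → 85 ≥ 50
  Eston: +80 → 80 < 120
  Oakham: +85 → 85 < 90
Round 3 — Brook overflows.
  Eston: +40 → 120 ≥ 120
Round 4 — Eston overflows.
No further overflows.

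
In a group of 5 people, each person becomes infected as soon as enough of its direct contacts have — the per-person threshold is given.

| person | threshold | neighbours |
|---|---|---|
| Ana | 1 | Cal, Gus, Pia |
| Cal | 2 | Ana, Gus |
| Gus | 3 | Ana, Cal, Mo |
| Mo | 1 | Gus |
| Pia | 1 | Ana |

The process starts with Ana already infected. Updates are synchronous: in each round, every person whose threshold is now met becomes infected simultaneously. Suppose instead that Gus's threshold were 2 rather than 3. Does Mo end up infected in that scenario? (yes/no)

With Gus's threshold at 2:
Round 1 — Ana becomes infected (initial).
Round 2 — checking thresholds:
  Cal: 1 of 2 neighbours < 2, not yet.
  Gus: 1 of 3 neighbours < 2, not yet.
  Pia: 1 of 1 neighbours ≥ 1, becomes infected.
Round 3 — no new infections; cascade stops.

no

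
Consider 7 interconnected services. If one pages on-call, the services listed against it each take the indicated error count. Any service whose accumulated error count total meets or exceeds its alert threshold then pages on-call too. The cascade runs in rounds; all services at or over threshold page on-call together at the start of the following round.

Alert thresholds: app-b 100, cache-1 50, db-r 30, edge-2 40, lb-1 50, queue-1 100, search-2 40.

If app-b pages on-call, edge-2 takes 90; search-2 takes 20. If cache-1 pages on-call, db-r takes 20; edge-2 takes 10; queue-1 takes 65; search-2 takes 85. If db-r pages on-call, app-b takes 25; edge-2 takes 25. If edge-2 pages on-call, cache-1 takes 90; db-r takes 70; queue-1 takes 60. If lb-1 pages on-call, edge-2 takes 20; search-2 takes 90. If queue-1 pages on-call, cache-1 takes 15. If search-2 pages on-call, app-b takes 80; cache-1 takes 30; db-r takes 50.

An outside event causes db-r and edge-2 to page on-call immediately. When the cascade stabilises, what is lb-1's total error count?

0

Round 1 — db-r, edge-2 page on-call (initial).
  app-b: +25 → 25 < 100
  cache-1: +90 → 90 ≥ 50
  queue-1: +60 → 60 < 100
Round 2 — cache-1 pages on-call.
  queue-1: +65 → 125 ≥ 100
  search-2: +85 → 85 ≥ 40
Round 3 — queue-1, search-2 page on-call.
  app-b: +80 → 105 ≥ 100
Round 4 — app-b pages on-call.
No further pages.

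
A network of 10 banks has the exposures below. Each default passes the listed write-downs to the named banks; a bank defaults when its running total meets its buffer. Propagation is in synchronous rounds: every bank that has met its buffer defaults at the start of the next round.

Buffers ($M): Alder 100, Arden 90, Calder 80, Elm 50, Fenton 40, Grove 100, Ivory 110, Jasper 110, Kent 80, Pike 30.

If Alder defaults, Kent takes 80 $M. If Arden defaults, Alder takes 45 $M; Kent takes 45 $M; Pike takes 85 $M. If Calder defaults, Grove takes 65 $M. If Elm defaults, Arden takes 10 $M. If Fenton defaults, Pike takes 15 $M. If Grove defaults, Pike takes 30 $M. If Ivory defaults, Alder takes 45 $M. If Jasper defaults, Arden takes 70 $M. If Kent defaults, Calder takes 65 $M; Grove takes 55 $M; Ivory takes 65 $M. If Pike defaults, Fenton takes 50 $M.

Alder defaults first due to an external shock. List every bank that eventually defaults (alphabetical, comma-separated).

Alder, Kent

Round 1 — Alder defaults (initial).
  Kent: +80 → 80 ≥ 80
Round 2 — Kent defaults.
  Calder: +65 → 65 < 80
  Grove: +55 → 55 < 100
  Ivory: +65 → 65 < 110
No further defaults.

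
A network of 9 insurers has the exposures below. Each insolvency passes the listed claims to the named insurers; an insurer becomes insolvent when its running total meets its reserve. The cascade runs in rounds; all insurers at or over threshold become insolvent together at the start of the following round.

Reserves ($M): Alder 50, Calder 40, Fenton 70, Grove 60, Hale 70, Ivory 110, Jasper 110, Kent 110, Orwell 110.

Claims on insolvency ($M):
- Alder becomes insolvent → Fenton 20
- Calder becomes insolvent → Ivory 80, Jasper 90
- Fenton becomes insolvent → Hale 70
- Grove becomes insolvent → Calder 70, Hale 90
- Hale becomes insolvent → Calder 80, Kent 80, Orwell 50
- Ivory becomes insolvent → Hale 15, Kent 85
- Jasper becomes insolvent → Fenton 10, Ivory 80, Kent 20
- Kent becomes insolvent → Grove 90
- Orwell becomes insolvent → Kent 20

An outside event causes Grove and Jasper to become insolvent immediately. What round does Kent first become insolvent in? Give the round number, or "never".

4

Round 1 — Grove, Jasper become insolvent (initial).
  Calder: +70 → 70 ≥ 40
  Fenton: +10 → 10 < 70
  Hale: +90 → 90 ≥ 70
  Ivory: +80 → 80 < 110
  Kent: +20 → 20 < 110
Round 2 — Calder, Hale become insolvent.
  Ivory: +80 → 160 ≥ 110
  Kent: +80 → 100 < 110
  Orwell: +50 → 50 < 110
Round 3 — Ivory becomes insolvent.
  Kent: +85 → 185 ≥ 110
Round 4 — Kent becomes insolvent.
No further insolvencies.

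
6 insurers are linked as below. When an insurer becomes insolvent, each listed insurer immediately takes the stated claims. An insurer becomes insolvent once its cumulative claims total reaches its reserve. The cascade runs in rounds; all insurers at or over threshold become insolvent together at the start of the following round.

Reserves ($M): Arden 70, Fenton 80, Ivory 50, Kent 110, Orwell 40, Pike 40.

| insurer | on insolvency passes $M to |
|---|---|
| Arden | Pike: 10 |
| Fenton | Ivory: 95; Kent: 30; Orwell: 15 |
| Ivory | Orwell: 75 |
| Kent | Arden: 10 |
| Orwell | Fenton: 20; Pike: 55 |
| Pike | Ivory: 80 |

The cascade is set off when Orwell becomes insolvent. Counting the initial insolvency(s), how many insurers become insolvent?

3

Round 1 — Orwell becomes insolvent (initial).
  Fenton: +20 → 20 < 80
  Pike: +55 → 55 ≥ 40
Round 2 — Pike becomes insolvent.
  Ivory: +80 → 80 ≥ 50
Round 3 — Ivory becomes insolvent.
No further insolvencies.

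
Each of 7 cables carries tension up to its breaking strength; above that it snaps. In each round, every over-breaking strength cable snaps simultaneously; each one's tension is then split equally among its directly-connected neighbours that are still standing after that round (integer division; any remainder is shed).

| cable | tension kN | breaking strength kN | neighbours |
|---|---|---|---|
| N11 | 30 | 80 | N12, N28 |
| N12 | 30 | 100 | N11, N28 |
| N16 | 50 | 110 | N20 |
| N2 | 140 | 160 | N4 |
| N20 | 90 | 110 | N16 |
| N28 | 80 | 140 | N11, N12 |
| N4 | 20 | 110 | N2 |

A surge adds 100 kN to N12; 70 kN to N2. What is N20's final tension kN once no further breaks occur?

90

Round 1 — N12 at 130 > 100; N2 at 210 > 160. N12, N2 snap.
  N12 sheds 130 kN to N11, N28: 65 each.
    N11: 30+65 = 95 > 80
    N28: 80+65 = 145 > 140
  N2 sheds 210 kN to N4: 210 each.
    N4: 20+210 = 230 > 110
Round 2 — N11, N28, N4 snap.
  N11 sheds 95 kN: no online neighbours, lost.
  N28 sheds 145 kN: no online neighbours, lost.
  N4 sheds 230 kN: no online neighbours, lost.
No further breaks.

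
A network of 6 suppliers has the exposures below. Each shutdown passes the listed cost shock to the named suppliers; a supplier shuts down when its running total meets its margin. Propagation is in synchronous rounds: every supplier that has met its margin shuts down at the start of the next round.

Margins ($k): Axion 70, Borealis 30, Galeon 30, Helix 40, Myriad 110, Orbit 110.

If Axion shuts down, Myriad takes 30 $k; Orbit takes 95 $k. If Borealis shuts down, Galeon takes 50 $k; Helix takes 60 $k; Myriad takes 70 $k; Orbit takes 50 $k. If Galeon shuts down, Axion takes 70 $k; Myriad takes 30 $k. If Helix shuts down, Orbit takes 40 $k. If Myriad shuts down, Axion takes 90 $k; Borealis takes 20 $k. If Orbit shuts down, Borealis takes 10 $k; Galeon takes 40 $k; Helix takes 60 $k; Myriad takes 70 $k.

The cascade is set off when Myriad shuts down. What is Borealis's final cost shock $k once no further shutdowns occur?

Round 1 — Myriad shuts down (initial).
  Axion: +90 → 90 ≥ 70
  Borealis: +20 → 20 < 30
Round 2 — Axion shuts down.
  Orbit: +95 → 95 < 110
No further shutdowns.

20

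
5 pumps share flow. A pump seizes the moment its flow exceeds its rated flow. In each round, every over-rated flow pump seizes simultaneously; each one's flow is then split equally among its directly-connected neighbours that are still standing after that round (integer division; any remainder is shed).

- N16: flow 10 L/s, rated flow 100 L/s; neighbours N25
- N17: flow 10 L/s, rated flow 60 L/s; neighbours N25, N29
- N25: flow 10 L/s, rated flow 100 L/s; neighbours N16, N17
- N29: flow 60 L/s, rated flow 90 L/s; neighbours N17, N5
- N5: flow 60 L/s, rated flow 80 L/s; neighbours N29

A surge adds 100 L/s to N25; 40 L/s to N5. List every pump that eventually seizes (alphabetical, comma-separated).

Round 1 — N25 at 110 > 100; N5 at 100 > 80. N25, N5 seize.
  N25 sheds 110 L/s to N16, N17: 55 each.
    N16: 10+55 = 65 ≤ 100
    N17: 10+55 = 65 > 60
  N5 sheds 100 L/s to N29: 100 each.
    N29: 60+100 = 160 > 90
Round 2 — N17, N29 seize.
  N17 sheds 65 L/s: no online neighbours, lost.
  N29 sheds 160 L/s: no online neighbours, lost.
No further seizures.

N17, N25, N29, N5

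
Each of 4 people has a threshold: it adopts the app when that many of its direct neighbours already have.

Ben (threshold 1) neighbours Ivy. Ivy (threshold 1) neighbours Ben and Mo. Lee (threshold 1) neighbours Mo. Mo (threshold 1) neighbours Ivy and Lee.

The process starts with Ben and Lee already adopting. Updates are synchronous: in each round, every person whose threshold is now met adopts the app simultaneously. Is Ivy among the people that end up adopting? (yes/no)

Round 1 — Ben, Lee adopt the app (initial).
Round 2 — checking thresholds:
  Ivy: 1 of 2 neighbours ≥ 1, adopts the app.
  Mo: 1 of 2 neighbours ≥ 1, adopts the app.
Round 3 — no new adoptions; cascade stops.

yes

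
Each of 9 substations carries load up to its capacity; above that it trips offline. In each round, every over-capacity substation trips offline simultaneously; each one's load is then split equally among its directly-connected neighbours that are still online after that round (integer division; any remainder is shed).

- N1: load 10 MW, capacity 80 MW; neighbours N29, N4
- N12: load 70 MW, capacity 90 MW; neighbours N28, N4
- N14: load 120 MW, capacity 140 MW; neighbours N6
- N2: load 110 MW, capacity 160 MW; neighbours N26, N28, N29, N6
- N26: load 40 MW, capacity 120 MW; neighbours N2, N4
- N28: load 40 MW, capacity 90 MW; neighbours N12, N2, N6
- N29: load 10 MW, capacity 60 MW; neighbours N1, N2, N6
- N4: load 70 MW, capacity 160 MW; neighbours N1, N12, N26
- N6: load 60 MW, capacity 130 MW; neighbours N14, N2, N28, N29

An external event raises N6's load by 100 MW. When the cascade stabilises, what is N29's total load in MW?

50

Round 1 — N6 at 160 > 130. N6 trips offline.
  N6 sheds 160 MW to N14, N2, N28, N29: 40 each.
    N14: 120+40 = 160 > 140
    N2: 110+40 = 150 ≤ 160
    N28: 40+40 = 80 ≤ 90
    N29: 10+40 = 50 ≤ 60
Round 2 — N14 trips offline.
  N14 sheds 160 MW: no online neighbours, lost.
No further trips.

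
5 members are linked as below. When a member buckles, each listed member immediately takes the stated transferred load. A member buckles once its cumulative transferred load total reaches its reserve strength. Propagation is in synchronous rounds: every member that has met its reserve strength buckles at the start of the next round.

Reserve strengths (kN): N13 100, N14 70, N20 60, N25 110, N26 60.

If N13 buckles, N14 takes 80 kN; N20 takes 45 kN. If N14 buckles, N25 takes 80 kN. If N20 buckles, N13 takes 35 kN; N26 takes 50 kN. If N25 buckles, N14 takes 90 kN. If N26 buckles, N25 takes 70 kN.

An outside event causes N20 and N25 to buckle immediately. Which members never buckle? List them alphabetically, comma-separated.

N13, N26

Round 1 — N20, N25 buckle (initial).
  N13: +35 → 35 < 100
  N14: +90 → 90 ≥ 70
  N26: +50 → 50 < 60
Round 2 — N14 buckles.
No further bucklings.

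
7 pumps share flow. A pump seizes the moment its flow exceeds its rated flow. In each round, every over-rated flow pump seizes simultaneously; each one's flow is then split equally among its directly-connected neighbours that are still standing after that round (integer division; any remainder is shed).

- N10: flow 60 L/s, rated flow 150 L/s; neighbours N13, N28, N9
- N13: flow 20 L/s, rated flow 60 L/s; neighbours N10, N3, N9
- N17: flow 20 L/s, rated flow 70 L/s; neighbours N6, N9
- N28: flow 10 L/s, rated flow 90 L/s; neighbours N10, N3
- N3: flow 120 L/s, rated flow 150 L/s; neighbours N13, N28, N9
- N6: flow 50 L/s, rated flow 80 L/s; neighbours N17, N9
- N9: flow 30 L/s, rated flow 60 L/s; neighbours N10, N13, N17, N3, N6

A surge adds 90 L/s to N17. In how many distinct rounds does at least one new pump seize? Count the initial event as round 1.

2

Round 1 — N17 at 110 > 70. N17 seizes.
  N17 sheds 110 L/s to N6, N9: 55 each.
    N6: 50+55 = 105 > 80
    N9: 30+55 = 85 > 60
Round 2 — N6, N9 seize.
  N6 sheds 105 L/s: no online neighbours, lost.
  N9 sheds 85 L/s to N10, N13, N3: 28 each (1 lost).
    N10: 60+28 = 88 ≤ 150
    N13: 20+28 = 48 ≤ 60
    N3: 120+28 = 148 ≤ 150
No further seizures.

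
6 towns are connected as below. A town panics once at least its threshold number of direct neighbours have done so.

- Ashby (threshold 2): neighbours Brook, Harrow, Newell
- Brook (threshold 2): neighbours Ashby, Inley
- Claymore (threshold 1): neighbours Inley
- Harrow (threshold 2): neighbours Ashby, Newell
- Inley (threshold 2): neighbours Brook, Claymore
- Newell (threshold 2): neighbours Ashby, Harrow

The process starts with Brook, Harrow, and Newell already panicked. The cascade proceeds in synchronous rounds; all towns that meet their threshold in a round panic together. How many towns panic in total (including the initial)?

Round 1 — Brook, Harrow, Newell panic (initial).
Round 2 — checking thresholds:
  Ashby: 3 of 3 neighbours ≥ 2, panics.
  Inley: 1 of 2 neighbours < 2, not yet.
Round 3 — no new panics; cascade stops.

4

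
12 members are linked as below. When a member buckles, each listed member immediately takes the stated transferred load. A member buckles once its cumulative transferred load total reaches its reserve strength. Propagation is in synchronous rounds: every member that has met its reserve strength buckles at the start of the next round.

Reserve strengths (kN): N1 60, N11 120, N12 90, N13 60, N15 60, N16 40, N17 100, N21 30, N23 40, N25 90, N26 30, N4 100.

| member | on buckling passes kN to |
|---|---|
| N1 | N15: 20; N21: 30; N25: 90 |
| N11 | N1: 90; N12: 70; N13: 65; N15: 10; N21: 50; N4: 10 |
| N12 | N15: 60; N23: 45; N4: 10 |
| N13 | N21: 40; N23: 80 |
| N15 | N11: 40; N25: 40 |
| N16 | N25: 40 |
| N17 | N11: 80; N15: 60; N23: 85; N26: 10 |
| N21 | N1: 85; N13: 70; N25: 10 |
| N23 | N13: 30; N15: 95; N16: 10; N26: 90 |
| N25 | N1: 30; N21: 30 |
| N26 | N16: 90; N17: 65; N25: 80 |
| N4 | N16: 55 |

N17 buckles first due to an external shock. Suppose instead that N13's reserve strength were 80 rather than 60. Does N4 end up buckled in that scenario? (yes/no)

With N13's reserve strength at 80:
Round 1 — N17 buckles (initial).
  N11: +80 → 80 < 120
  N15: +60 → 60 ≥ 60
  N23: +85 → 85 ≥ 40
  N26: +10 → 10 < 30
Round 2 — N15, N23 buckle.
  N11: +40 → 120 ≥ 120
  N13: +30 → 30 < 80
  N16: +10 → 10 < 40
  N25: +40 → 40 < 90
  N26: +90 → 100 ≥ 30
Round 3 — N11, N26 buckle.
  N1: +90 → 90 ≥ 60
  N12: +70 → 70 < 90
  N13: +65 → 95 ≥ 80
  N16: +90 → 100 ≥ 40
  N21: +50 → 50 ≥ 30
  N25: +80 → 120 ≥ 90
  N4: +10 → 10 < 100
Round 4 — N1, N13, N16, N21, N25 buckle.
No further bucklings.

no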